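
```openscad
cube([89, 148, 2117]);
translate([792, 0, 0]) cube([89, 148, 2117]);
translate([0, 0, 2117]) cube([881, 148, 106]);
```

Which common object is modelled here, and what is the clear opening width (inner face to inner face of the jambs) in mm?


A door frame. The clear opening width is 703 mm.

Two 2117 mm tall posts with a header on top — a door frame. The left jamb is 89 mm wide at x = 0; the right jamb starts at x = 792. The clear opening is 792 − 89 = 703 mm.


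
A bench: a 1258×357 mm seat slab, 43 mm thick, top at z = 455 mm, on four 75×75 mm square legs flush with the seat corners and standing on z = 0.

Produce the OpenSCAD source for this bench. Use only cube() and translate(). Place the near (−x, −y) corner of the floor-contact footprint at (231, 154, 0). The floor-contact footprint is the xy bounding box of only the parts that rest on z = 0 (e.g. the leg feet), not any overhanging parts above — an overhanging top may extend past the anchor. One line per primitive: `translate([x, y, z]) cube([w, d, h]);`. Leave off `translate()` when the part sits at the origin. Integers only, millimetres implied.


// leg_h = 455 − 43 = 412
translate([231, 154, 412]) cube([1258, 357, 43]);
translate([231, 154, 0]) cube([75, 75, 412]);
translate([231, 436, 0]) cube([75, 75, 412]);
translate([1414, 154, 0]) cube([75, 75, 412]);
translate([1414, 436, 0]) cube([75, 75, 412]);


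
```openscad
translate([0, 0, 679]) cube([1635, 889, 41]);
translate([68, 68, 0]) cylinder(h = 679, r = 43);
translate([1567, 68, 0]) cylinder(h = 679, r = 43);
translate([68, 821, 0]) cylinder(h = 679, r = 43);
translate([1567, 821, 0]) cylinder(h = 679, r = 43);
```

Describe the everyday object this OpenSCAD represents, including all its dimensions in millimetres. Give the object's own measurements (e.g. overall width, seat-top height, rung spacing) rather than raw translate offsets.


A table: top 1635 mm (x) × 889 mm (y), 41 mm thick, upper face at z = 720 mm, on four round legs of 86 mm diameter, each leg's bounding box inset 25 mm from the nearest pair of top edges from z = 0 to the bottom of the top.


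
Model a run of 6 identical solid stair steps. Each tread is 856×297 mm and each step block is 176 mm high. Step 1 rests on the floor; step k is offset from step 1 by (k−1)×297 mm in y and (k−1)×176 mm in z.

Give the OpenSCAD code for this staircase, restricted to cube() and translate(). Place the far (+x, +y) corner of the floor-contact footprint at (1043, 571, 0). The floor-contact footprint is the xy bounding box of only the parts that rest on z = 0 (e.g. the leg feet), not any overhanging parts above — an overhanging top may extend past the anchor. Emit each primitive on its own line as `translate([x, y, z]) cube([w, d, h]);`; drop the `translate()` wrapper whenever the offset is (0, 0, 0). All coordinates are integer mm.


translate([187, 274, 0]) cube([856, 297, 176]);
translate([187, 571, 176]) cube([856, 297, 176]);
translate([187, 868, 352]) cube([856, 297, 176]);
translate([187, 1165, 528]) cube([856, 297, 176]);
translate([187, 1462, 704]) cube([856, 297, 176]);
translate([187, 1759, 880]) cube([856, 297, 176]);


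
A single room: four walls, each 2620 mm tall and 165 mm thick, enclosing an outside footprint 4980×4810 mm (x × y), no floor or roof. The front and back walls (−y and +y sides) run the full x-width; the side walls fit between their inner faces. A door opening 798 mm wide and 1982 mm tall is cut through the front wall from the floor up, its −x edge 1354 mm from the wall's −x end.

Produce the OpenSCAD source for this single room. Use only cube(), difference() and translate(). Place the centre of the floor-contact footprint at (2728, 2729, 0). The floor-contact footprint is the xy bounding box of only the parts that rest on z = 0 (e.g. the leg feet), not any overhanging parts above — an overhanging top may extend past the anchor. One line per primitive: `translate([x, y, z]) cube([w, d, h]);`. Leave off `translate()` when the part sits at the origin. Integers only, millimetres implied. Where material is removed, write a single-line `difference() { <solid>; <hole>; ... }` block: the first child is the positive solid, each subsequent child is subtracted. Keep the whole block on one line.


difference() { translate([238, 324, 0]) cube([4980, 165, 2620]); translate([1592, 324, 0]) cube([798, 165, 1982]); }
translate([238, 4969, 0]) cube([4980, 165, 2620]);
translate([238, 489, 0]) cube([165, 4480, 2620]);
translate([5053, 489, 0]) cube([165, 4480, 2620]);


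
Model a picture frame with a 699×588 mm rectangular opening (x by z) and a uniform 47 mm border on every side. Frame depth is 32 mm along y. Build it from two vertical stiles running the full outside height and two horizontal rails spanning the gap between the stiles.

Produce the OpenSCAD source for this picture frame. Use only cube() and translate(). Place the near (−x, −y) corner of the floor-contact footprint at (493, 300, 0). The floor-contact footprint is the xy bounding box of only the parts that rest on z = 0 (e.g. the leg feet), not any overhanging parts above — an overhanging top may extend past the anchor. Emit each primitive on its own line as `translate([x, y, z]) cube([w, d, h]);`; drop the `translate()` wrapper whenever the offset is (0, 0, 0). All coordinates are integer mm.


translate([493, 300, 0]) cube([47, 32, 682]);
translate([1239, 300, 0]) cube([47, 32, 682]);
translate([540, 300, 0]) cube([699, 32, 47]);
translate([540, 300, 635]) cube([699, 32, 47]);


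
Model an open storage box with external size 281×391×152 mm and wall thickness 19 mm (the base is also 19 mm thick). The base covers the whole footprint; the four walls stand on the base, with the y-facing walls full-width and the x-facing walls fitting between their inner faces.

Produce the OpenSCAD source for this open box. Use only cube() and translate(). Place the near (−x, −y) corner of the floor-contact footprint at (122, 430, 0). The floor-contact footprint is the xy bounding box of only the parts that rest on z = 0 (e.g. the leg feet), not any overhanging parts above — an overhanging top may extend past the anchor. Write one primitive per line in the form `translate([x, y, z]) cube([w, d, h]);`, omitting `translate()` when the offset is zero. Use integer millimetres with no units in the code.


translate([122, 430, 0]) cube([281, 391, 19]);
translate([122, 430, 19]) cube([281, 19, 133]);
translate([122, 802, 19]) cube([281, 19, 133]);
translate([122, 449, 19]) cube([19, 353, 133]);
translate([384, 449, 19]) cube([19, 353, 133]);


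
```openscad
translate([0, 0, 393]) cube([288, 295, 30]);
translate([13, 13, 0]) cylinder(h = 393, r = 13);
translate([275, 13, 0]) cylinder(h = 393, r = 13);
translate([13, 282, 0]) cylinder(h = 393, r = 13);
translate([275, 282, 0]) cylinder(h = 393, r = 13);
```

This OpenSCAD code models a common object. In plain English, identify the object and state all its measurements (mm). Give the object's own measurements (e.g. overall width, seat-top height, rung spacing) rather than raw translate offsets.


A four-legged stool. The seat is a 288×295×30 mm slab whose top surface is at z = 423 mm; four round legs, each 26 mm in diameter, run from the floor (z = 0) to the underside of the seat, each leg's axis is inset half a diameter from the nearest pair of seat edges (so the leg's bounding box is flush with the corner).


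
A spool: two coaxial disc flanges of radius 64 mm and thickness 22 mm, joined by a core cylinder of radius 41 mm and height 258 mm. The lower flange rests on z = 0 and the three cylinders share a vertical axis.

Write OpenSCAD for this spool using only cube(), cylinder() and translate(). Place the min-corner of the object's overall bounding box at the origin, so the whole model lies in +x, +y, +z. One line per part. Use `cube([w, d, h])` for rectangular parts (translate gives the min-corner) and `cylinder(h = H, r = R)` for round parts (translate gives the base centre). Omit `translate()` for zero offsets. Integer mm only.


translate([64, 64, 0]) cylinder(h = 22, r = 64);
translate([64, 64, 22]) cylinder(h = 258, r = 41);
translate([64, 64, 280]) cylinder(h = 22, r = 64);


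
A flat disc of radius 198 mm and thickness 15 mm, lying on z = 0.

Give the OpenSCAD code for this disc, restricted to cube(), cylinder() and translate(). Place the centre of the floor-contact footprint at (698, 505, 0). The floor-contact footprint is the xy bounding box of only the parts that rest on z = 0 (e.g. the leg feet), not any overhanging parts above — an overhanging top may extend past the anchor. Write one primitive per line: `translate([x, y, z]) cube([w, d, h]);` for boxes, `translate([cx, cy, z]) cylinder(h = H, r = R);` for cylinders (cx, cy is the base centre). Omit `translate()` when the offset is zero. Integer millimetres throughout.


translate([698, 505, 0]) cylinder(h = 15, r = 198);


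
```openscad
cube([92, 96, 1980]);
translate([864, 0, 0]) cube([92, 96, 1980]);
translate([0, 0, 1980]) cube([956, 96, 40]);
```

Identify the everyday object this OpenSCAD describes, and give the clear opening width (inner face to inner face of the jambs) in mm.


A door frame. The clear opening width is 772 mm.

Two 1980 mm tall posts with a header on top — a door frame. The left jamb is 92 mm wide at x = 0; the right jamb starts at x = 864. The clear opening is 864 − 92 = 772 mm.


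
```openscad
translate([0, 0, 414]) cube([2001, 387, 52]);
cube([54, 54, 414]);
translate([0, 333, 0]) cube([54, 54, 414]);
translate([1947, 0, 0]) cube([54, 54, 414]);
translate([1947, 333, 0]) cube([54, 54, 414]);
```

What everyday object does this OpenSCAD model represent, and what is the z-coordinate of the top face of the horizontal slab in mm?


A bench. The seat-top height is 466 mm.

A long slab on four corner posts — a bench. The slab sits at z = 414 with thickness 52, so the top is 414 + 52 = 466 mm.


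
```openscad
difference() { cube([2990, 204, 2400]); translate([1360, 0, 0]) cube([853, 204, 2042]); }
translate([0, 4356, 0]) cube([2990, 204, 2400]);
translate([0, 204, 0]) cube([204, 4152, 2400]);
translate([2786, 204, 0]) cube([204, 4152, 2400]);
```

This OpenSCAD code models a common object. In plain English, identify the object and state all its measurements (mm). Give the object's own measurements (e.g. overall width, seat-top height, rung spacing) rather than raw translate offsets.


A single room: four walls, each 2400 mm tall and 204 mm thick, enclosing an outside footprint 2990×4560 mm (x × y), no floor or roof. The front and back walls (−y and +y sides) run the full x-width; the side walls fit between their inner faces. A door opening 853 mm wide and 2042 mm tall is cut through the front wall from the floor up, its −x edge 1360 mm from the wall's −x end.


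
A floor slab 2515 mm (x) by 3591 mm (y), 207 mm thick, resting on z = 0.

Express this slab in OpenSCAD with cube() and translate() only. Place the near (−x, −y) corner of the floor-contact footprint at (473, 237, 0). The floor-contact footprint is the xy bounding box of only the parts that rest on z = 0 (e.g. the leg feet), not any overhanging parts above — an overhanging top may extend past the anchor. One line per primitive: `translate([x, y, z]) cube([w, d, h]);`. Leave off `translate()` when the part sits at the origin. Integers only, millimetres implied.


translate([473, 237, 0]) cube([2515, 3591, 207]);


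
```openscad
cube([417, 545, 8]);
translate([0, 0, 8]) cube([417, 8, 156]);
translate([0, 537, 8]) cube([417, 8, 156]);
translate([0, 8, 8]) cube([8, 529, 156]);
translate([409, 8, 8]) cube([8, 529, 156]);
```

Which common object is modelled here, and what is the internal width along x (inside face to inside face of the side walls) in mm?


An open box. The internal width is 401 mm.

A 417×545 base slab with four walls standing on it — an open box. The base is 417 mm wide and the walls are 8 mm thick, so the internal width is 417 − 2 × 8 = 401 mm.


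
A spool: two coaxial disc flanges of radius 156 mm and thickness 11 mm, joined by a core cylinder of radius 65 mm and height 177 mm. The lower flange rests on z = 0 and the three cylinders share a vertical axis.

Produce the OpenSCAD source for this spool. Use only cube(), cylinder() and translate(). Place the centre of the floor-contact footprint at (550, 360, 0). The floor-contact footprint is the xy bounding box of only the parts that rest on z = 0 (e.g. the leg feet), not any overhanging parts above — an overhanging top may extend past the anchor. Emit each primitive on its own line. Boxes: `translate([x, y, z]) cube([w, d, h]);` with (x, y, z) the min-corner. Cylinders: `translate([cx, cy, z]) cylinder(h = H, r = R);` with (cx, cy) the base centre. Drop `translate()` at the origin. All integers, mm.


translate([550, 360, 0]) cylinder(h = 11, r = 156);
translate([550, 360, 11]) cylinder(h = 177, r = 65);
translate([550, 360, 188]) cylinder(h = 11, r = 156);


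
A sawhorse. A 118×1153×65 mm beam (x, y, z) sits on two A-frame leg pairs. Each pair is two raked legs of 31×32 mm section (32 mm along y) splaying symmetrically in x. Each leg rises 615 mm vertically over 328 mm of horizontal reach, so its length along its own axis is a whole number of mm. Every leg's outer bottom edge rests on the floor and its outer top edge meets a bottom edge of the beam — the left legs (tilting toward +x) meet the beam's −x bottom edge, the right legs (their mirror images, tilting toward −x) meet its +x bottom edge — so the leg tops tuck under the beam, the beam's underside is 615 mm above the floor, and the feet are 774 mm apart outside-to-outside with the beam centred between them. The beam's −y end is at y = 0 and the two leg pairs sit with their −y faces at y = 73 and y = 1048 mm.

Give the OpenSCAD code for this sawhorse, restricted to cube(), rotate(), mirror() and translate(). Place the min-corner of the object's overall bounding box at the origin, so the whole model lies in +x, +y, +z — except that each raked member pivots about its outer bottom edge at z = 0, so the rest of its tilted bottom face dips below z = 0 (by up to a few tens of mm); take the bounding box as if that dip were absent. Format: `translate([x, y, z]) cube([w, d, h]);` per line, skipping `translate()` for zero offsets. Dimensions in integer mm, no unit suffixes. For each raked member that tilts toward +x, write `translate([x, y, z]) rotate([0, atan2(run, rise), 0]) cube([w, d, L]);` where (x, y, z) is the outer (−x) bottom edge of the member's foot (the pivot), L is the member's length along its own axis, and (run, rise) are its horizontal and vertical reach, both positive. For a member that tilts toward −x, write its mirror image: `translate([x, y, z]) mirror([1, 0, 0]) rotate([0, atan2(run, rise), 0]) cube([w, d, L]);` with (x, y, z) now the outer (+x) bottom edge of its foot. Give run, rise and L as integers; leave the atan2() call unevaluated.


translate([328, 0, 615]) cube([118, 1153, 65]);
translate([0, 73, 0]) rotate([0, atan2(328, 615), 0]) cube([31, 32, 697]);
translate([774, 73, 0]) mirror([1, 0, 0]) rotate([0, atan2(328, 615), 0]) cube([31, 32, 697]);
translate([0, 1048, 0]) rotate([0, atan2(328, 615), 0]) cube([31, 32, 697]);
translate([774, 1048, 0]) mirror([1, 0, 0]) rotate([0, atan2(328, 615), 0]) cube([31, 32, 697]);


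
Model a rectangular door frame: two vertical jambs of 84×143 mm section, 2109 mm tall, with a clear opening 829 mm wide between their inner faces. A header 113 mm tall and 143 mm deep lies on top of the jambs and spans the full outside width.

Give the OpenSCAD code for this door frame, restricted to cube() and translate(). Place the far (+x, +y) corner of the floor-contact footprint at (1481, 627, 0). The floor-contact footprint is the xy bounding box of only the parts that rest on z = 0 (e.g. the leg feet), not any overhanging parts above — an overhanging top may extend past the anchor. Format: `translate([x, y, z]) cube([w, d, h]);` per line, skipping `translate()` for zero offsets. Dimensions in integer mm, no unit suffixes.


translate([484, 484, 0]) cube([84, 143, 2109]);
translate([1397, 484, 0]) cube([84, 143, 2109]);
translate([484, 484, 2109]) cube([997, 143, 113]);


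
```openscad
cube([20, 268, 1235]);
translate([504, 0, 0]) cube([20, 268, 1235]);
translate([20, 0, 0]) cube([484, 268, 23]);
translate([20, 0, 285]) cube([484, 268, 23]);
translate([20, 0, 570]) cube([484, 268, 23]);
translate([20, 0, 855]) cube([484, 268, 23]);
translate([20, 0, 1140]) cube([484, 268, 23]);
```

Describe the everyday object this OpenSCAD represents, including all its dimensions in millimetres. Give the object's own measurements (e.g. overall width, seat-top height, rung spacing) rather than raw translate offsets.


An open bookshelf. Two side panels, each 20 mm thick, 268 mm deep and 1235 mm tall, stand 524 mm apart (outside-to-outside). Between them sit 5 shelves, each 23 mm thick and 268 mm deep, spanning the full gap between the sides. The bottom shelf rests on the floor (its underside at z = 0) and the clear gap between one shelf's top and the next shelf's underside is 262 mm.


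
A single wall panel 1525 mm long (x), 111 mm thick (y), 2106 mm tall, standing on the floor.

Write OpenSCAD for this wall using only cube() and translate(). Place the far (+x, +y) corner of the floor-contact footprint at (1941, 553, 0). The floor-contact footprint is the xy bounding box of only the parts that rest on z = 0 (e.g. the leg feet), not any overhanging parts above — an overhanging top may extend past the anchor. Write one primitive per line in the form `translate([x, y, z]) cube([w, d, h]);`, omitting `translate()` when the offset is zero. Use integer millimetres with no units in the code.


translate([416, 442, 0]) cube([1525, 111, 2106]);


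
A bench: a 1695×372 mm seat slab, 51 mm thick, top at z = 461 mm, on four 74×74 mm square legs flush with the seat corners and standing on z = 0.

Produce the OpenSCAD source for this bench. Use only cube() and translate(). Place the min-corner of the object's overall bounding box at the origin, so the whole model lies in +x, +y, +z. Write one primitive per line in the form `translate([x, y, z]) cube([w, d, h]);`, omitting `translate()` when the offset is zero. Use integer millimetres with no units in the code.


// leg_h = 461 − 51 = 410
translate([0, 0, 410]) cube([1695, 372, 51]);
cube([74, 74, 410]);
translate([0, 298, 0]) cube([74, 74, 410]);
translate([1621, 0, 0]) cube([74, 74, 410]);
translate([1621, 298, 0]) cube([74, 74, 410]);


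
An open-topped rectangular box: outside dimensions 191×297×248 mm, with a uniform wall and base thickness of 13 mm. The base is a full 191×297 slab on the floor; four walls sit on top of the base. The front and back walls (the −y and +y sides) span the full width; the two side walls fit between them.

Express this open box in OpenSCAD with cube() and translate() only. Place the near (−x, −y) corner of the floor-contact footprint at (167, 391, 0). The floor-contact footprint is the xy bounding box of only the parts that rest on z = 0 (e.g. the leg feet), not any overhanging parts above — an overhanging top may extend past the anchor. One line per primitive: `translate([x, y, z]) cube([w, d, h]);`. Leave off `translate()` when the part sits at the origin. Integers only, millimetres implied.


translate([167, 391, 0]) cube([191, 297, 13]);
translate([167, 391, 13]) cube([191, 13, 235]);
translate([167, 675, 13]) cube([191, 13, 235]);
translate([167, 404, 13]) cube([13, 271, 235]);
translate([345, 404, 13]) cube([13, 271, 235]);


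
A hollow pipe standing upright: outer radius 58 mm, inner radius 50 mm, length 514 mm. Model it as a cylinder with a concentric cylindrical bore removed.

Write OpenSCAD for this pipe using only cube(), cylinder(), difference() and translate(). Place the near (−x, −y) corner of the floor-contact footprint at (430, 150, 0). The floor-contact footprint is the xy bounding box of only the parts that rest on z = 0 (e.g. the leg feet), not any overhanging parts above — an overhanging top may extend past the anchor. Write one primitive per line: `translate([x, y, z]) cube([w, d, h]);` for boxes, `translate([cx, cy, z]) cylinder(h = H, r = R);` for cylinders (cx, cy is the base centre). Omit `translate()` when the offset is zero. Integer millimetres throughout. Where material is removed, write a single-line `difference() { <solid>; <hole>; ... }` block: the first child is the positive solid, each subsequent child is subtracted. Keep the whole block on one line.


difference() { translate([488, 208, 0]) cylinder(h = 514, r = 58); translate([488, 208, 0]) cylinder(h = 514, r = 50); }


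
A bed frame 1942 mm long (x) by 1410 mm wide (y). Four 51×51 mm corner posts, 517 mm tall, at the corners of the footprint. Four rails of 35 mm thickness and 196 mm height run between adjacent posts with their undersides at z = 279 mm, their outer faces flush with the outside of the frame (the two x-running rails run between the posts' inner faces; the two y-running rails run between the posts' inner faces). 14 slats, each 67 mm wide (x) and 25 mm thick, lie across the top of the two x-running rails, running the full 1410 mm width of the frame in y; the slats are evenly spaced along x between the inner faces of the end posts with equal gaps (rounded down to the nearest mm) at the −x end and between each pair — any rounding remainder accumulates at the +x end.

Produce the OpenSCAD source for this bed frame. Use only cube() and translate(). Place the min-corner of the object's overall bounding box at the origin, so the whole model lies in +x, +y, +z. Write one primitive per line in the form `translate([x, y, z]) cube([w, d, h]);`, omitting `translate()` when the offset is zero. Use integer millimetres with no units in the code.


// slat z = rail_z + rail_h = 279 + 196 = 475
// slat gap = ⌊(1840 − 14·67) / 15⌋ = 60
cube([51, 51, 517]);
translate([0, 1359, 0]) cube([51, 51, 517]);
translate([1891, 0, 0]) cube([51, 51, 517]);
translate([1891, 1359, 0]) cube([51, 51, 517]);
translate([51, 0, 279]) cube([1840, 35, 196]);
translate([51, 1375, 279]) cube([1840, 35, 196]);
translate([0, 51, 279]) cube([35, 1308, 196]);
translate([1907, 51, 279]) cube([35, 1308, 196]);
translate([111, 0, 475]) cube([67, 1410, 25]);
translate([238, 0, 475]) cube([67, 1410, 25]);
translate([365, 0, 475]) cube([67, 1410, 25]);
translate([492, 0, 475]) cube([67, 1410, 25]);
translate([619, 0, 475]) cube([67, 1410, 25]);
translate([746, 0, 475]) cube([67, 1410, 25]);
translate([873, 0, 475]) cube([67, 1410, 25]);
translate([1000, 0, 475]) cube([67, 1410, 25]);
translate([1127, 0, 475]) cube([67, 1410, 25]);
translate([1254, 0, 475]) cube([67, 1410, 25]);
translate([1381, 0, 475]) cube([67, 1410, 25]);
translate([1508, 0, 475]) cube([67, 1410, 25]);
translate([1635, 0, 475]) cube([67, 1410, 25]);
translate([1762, 0, 475]) cube([67, 1410, 25]);


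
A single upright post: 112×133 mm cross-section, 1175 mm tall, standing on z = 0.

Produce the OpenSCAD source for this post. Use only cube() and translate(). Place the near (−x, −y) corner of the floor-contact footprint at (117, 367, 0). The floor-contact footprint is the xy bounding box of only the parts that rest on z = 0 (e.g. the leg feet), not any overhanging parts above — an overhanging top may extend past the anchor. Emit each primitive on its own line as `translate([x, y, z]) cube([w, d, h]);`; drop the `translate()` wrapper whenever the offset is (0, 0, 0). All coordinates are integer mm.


translate([117, 367, 0]) cube([112, 133, 1175]);


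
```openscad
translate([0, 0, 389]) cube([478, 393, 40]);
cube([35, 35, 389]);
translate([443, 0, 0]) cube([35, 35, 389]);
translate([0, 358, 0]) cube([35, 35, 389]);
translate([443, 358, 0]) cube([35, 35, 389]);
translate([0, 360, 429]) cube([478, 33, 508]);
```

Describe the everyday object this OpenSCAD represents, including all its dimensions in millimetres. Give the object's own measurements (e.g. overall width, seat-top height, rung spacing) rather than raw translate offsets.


A chair. The seat is a 478×393×40 mm slab with its top at z = 429 mm, on four 35×35 mm corner legs (flush with the seat edges, standing on z = 0). A flat backrest 33 mm thick, 508 mm tall, spans the full seat width and rises from the seat top along its +y edge, rear face flush with the rear of the seat.


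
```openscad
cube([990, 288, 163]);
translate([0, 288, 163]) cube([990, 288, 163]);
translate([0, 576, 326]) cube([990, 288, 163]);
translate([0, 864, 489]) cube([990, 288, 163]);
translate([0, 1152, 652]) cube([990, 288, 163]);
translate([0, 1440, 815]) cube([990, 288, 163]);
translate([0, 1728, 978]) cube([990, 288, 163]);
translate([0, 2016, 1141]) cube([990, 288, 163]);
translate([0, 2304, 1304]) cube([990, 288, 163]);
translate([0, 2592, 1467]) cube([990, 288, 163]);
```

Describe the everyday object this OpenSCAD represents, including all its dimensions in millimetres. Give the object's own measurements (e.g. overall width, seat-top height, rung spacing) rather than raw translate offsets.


A straight staircase of 10 solid steps. Each step is 990 mm wide (x), 288 mm deep (y, the going) and 163 mm tall (the rise). The first step rests on the floor; each subsequent step sits one going further in +y and one rise higher in +z, directly behind and above the previous step with no overlap.


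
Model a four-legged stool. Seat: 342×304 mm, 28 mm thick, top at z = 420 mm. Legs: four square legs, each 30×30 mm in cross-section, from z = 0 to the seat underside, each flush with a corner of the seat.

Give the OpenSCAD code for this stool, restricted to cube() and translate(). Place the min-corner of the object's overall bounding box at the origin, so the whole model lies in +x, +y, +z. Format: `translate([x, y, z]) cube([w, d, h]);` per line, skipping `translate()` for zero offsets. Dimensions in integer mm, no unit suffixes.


// leg_h = 420 - 28 = 392
translate([0, 0, 392]) cube([342, 304, 28]);
cube([30, 30, 392]);
translate([312, 0, 0]) cube([30, 30, 392]);
translate([0, 274, 0]) cube([30, 30, 392]);
translate([312, 274, 0]) cube([30, 30, 392]);


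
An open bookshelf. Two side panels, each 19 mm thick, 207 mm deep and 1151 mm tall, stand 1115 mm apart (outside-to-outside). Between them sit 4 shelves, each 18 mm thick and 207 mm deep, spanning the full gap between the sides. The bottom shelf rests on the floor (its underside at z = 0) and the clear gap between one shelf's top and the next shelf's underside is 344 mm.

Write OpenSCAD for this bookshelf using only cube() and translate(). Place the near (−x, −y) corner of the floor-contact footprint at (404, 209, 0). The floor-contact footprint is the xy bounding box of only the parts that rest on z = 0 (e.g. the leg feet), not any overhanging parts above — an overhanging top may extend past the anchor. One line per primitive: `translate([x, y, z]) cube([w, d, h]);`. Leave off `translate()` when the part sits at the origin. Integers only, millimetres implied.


translate([404, 209, 0]) cube([19, 207, 1151]);
translate([1500, 209, 0]) cube([19, 207, 1151]);
translate([423, 209, 0]) cube([1077, 207, 18]);
translate([423, 209, 362]) cube([1077, 207, 18]);
translate([423, 209, 724]) cube([1077, 207, 18]);
translate([423, 209, 1086]) cube([1077, 207, 18]);


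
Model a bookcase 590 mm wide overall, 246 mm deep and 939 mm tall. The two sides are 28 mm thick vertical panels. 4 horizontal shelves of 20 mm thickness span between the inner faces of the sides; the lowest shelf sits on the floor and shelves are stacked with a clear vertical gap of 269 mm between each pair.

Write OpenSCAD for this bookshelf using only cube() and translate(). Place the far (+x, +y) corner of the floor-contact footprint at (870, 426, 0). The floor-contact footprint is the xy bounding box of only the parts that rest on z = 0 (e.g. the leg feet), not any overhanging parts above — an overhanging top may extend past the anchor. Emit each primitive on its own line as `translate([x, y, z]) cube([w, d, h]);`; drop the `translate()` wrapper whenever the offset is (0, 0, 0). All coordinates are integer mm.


translate([280, 180, 0]) cube([28, 246, 939]);
translate([842, 180, 0]) cube([28, 246, 939]);
translate([308, 180, 0]) cube([534, 246, 20]);
translate([308, 180, 289]) cube([534, 246, 20]);
translate([308, 180, 578]) cube([534, 246, 20]);
translate([308, 180, 867]) cube([534, 246, 20]);


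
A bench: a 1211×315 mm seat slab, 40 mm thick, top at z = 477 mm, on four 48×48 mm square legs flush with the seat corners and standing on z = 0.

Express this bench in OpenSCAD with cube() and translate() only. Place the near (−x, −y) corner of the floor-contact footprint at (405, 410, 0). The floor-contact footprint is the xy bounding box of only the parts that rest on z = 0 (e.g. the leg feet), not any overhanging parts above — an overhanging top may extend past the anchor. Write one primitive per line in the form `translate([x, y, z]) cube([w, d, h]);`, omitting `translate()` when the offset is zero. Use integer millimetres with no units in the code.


translate([405, 410, 437]) cube([1211, 315, 40]);
translate([405, 410, 0]) cube([48, 48, 437]);
translate([405, 677, 0]) cube([48, 48, 437]);
translate([1568, 410, 0]) cube([48, 48, 437]);
translate([1568, 677, 0]) cube([48, 48, 437]);


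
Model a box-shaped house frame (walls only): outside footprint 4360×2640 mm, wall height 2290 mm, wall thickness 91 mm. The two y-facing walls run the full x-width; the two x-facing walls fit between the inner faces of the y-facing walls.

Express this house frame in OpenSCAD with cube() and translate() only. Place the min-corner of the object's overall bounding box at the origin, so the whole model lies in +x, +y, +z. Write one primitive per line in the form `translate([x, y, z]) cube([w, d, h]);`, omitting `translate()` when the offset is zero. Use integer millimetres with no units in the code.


cube([4360, 91, 2290]);
translate([0, 2549, 0]) cube([4360, 91, 2290]);
translate([0, 91, 0]) cube([91, 2458, 2290]);
translate([4269, 91, 0]) cube([91, 2458, 2290]);


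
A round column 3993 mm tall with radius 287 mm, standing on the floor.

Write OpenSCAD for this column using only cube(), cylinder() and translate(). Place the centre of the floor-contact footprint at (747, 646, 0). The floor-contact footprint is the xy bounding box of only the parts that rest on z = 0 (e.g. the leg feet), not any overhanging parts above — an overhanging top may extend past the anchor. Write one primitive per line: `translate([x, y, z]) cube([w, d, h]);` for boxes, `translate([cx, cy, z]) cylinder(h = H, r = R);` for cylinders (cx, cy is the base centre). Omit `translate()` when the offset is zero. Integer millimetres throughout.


translate([747, 646, 0]) cylinder(h = 3993, r = 287);


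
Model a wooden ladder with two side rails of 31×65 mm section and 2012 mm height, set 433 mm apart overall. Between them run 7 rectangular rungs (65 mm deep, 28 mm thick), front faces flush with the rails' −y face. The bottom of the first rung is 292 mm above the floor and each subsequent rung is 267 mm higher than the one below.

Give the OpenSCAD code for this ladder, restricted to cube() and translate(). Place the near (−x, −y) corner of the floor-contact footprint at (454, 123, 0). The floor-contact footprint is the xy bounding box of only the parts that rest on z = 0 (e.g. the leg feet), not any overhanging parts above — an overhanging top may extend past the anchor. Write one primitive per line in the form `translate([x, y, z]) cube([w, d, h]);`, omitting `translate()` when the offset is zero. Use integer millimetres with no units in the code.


// rung span = 433 - 2*31 = 371
// rung[k] z = 292 + k*267
translate([454, 123, 0]) cube([31, 65, 2012]);
translate([856, 123, 0]) cube([31, 65, 2012]);
translate([485, 123, 292]) cube([371, 65, 28]);
translate([485, 123, 559]) cube([371, 65, 28]);
translate([485, 123, 826]) cube([371, 65, 28]);
translate([485, 123, 1093]) cube([371, 65, 28]);
translate([485, 123, 1360]) cube([371, 65, 28]);
translate([485, 123, 1627]) cube([371, 65, 28]);
translate([485, 123, 1894]) cube([371, 65, 28]);


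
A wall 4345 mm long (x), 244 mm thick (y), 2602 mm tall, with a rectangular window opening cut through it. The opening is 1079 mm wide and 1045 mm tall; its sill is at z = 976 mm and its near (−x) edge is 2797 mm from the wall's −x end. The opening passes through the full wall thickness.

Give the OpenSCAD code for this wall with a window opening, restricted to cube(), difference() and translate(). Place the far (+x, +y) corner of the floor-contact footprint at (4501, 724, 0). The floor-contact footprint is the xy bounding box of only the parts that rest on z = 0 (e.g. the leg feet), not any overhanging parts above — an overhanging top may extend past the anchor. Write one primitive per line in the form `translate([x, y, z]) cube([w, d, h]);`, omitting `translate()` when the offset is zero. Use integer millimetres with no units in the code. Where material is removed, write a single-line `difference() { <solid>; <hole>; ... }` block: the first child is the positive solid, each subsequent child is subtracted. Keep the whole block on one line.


difference() { translate([156, 480, 0]) cube([4345, 244, 2602]); translate([2953, 480, 976]) cube([1079, 244, 1045]); }


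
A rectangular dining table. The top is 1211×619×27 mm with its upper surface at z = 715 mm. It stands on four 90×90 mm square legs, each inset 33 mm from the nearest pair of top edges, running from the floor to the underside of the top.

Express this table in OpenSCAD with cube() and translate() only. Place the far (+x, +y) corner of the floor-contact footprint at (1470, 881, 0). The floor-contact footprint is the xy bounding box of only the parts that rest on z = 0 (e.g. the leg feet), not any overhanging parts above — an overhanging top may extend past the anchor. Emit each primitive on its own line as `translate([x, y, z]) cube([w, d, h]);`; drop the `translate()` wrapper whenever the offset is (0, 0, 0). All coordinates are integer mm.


// leg_h = 715 - 27 = 688
translate([292, 295, 688]) cube([1211, 619, 27]);
translate([325, 328, 0]) cube([90, 90, 688]);
translate([1380, 328, 0]) cube([90, 90, 688]);
translate([325, 791, 0]) cube([90, 90, 688]);
translate([1380, 791, 0]) cube([90, 90, 688]);


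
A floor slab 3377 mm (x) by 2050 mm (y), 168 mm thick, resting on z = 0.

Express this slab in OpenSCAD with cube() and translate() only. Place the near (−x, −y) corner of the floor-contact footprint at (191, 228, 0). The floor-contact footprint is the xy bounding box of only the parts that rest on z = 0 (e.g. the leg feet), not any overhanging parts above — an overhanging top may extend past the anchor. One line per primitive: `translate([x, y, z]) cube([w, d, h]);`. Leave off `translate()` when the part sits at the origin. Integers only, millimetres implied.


translate([191, 228, 0]) cube([3377, 2050, 168]);


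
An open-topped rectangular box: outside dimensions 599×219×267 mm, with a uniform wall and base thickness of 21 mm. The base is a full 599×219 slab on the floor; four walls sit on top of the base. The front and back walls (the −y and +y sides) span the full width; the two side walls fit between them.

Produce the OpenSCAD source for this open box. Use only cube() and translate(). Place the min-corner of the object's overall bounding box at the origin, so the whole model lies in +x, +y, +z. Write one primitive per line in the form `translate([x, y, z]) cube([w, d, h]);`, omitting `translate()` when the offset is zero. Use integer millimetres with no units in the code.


cube([599, 219, 21]);
translate([0, 0, 21]) cube([599, 21, 246]);
translate([0, 198, 21]) cube([599, 21, 246]);
translate([0, 21, 21]) cube([21, 177, 246]);
translate([578, 21, 21]) cube([21, 177, 246]);


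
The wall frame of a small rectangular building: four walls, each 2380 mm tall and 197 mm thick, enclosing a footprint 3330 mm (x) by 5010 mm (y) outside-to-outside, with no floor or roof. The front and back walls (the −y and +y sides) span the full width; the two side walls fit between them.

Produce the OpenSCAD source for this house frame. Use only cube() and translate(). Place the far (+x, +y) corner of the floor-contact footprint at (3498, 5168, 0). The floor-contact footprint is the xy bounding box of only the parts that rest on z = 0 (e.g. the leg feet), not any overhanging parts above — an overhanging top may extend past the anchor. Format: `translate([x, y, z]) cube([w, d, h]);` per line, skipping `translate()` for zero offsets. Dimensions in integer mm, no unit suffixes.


translate([168, 158, 0]) cube([3330, 197, 2380]);
translate([168, 4971, 0]) cube([3330, 197, 2380]);
translate([168, 355, 0]) cube([197, 4616, 2380]);
translate([3301, 355, 0]) cube([197, 4616, 2380]);


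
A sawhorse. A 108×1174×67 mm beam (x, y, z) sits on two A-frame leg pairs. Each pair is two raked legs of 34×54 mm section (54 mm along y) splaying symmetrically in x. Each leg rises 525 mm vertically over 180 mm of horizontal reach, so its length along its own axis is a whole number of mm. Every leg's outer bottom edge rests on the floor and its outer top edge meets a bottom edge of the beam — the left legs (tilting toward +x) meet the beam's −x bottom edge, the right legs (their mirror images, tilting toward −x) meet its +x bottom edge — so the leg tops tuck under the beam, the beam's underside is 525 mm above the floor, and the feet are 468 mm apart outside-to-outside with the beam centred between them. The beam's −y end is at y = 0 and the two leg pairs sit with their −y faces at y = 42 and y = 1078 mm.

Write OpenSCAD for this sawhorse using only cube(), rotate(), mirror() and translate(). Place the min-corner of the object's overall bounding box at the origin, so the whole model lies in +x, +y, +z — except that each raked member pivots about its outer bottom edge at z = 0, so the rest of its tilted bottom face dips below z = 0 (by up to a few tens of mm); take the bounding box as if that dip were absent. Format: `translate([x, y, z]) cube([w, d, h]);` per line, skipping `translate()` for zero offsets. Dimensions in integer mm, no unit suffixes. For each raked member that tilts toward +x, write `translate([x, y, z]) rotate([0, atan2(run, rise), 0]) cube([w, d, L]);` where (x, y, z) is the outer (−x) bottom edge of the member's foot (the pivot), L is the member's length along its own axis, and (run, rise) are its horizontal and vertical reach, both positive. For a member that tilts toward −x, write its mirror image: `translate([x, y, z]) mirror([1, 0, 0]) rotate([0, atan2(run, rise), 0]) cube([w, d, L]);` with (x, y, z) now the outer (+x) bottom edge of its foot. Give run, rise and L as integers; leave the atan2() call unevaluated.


translate([180, 0, 525]) cube([108, 1174, 67]);
translate([0, 42, 0]) rotate([0, atan2(180, 525), 0]) cube([34, 54, 555]);
translate([468, 42, 0]) mirror([1, 0, 0]) rotate([0, atan2(180, 525), 0]) cube([34, 54, 555]);
translate([0, 1078, 0]) rotate([0, atan2(180, 525), 0]) cube([34, 54, 555]);
translate([468, 1078, 0]) mirror([1, 0, 0]) rotate([0, atan2(180, 525), 0]) cube([34, 54, 555]);


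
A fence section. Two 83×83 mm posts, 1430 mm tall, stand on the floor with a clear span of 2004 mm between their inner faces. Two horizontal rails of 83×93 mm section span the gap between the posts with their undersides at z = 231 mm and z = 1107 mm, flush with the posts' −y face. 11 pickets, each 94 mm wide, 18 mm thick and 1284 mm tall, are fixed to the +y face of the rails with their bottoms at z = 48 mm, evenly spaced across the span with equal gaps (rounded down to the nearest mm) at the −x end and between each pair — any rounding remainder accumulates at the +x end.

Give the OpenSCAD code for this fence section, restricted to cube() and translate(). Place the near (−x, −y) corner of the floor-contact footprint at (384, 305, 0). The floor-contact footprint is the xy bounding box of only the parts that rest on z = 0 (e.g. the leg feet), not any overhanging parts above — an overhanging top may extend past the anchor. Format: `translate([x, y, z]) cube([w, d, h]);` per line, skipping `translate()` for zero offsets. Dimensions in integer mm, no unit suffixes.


translate([384, 305, 0]) cube([83, 83, 1430]);
translate([2471, 305, 0]) cube([83, 83, 1430]);
translate([467, 305, 231]) cube([2004, 83, 93]);
translate([467, 305, 1107]) cube([2004, 83, 93]);
translate([547, 388, 48]) cube([94, 18, 1284]);
translate([721, 388, 48]) cube([94, 18, 1284]);
translate([895, 388, 48]) cube([94, 18, 1284]);
translate([1069, 388, 48]) cube([94, 18, 1284]);
translate([1243, 388, 48]) cube([94, 18, 1284]);
translate([1417, 388, 48]) cube([94, 18, 1284]);
translate([1591, 388, 48]) cube([94, 18, 1284]);
translate([1765, 388, 48]) cube([94, 18, 1284]);
translate([1939, 388, 48]) cube([94, 18, 1284]);
translate([2113, 388, 48]) cube([94, 18, 1284]);
translate([2287, 388, 48]) cube([94, 18, 1284]);
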